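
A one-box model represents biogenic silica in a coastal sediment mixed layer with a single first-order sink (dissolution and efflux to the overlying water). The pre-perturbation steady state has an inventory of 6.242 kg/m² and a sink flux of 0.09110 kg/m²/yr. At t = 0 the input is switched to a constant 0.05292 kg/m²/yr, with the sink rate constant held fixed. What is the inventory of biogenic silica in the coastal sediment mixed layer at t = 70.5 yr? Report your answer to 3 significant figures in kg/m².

4.56 kg/m²

The sink rate constant is k = F₀/M₀ = 0.09110/6.242 = 0.01459 yr⁻¹.
Solving dM/dt = F₁ − kM with M(0) = M₀ gives M(t) = F₁/k + (M₀ − F₁/k)·e^(−kt).
F₁/k = 0.05292/0.01459 = 3.6260 kg/m²; kt = 0.01459 × 70.5 = 1.029, e^(−kt) = 0.3574.
M(70.5) = 3.6260 + (6.242 − 3.6260) × 0.3574 = 3.6260 + 0.9349 = 4.5609 kg/m².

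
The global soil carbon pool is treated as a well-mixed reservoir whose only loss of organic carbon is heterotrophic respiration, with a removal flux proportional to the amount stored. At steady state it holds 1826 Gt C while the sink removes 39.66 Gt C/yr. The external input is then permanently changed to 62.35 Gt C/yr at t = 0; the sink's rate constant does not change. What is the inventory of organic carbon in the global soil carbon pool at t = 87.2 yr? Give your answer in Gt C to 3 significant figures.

2710 Gt C

Residence time τ = M₀/F₀ = 46.04 yr. The eventual steady state is M_∞ = M₀·(F₁/F₀) = 1826 × 62.35/39.66 = 2870.7 Gt C.
The anomaly ΔM(t) = M(t) − M_∞ decays as ΔM₀·e^(−t/τ) with ΔM₀ = 1826 − 2870.7 = −1045 Gt C.
At t = 87.2 yr, e^(−t/τ) = e^(−1.894) = 0.1505, so ΔM = −157.2 Gt C and M = 2870.7 − 157.2 = 2713.5 Gt C.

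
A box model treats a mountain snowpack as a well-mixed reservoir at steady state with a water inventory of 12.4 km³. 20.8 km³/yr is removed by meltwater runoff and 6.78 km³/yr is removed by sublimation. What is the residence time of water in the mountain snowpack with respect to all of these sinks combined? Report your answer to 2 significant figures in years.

0.45 yr

Total removal flux = 20.8 + 6.78 = 27.580 km³/yr.
τ = M / ΣF_out = 12.4 / 27.580 = 0.4496 yr.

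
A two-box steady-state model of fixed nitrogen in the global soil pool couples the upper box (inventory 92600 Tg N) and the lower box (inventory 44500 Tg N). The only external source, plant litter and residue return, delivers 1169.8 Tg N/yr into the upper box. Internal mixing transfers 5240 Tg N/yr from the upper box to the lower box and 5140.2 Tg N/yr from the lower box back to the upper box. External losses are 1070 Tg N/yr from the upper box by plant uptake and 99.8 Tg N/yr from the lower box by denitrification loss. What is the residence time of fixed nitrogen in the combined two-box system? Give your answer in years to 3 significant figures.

117 yr

For the system as a whole, the A↔B exchange is internal and contributes nothing to the throughput; only the external sinks remove mass.
M_total = 92600 + 44500 = 137100 Tg N.
ΣF_external_out = 1070 + 99.8 = 1169.8 Tg N/yr.
τ = M_total / ΣF_ext = 137100 / 1169.8 = 117.2 yr.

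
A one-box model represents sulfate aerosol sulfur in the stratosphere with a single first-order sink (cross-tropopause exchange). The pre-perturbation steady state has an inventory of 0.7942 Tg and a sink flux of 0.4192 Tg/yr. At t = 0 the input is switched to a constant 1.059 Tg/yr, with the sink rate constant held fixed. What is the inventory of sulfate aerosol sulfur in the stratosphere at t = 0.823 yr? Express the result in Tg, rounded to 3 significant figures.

1.22 Tg

The sink rate constant is k = F₀/M₀ = 0.4192/0.7942 = 0.5278 yr⁻¹.
Solving dM/dt = F₁ − kM with M(0) = M₀ gives M(t) = F₁/k + (M₀ − F₁/k)·e^(−kt).
F₁/k = 1.059/0.5278 = 2.0063 Tg; kt = 0.5278 × 0.823 = 0.4344, e^(−kt) = 0.6477.
M(0.823) = 2.0063 + (0.7942 − 2.0063) × 0.6477 = 2.0063 − 0.7850 = 1.2213 Tg.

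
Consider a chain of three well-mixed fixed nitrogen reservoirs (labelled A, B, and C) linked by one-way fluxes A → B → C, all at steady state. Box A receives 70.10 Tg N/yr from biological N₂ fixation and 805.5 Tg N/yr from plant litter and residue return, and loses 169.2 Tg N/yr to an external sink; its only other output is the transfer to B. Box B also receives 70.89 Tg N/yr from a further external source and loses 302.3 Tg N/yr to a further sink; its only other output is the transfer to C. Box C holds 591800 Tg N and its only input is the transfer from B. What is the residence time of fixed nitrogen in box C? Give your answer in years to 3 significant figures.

1250 yr

Box A: F(A→B) = (70.10 + 805.5) − 169.2 = 706.40 Tg N/yr.
Box B: F(B→C) = (706.40 + 70.89) − 302.3 = 474.99 Tg N/yr.
Box C throughput = its input = 474.99 Tg N/yr; τ = 591800 / 474.99 = 1246 yr.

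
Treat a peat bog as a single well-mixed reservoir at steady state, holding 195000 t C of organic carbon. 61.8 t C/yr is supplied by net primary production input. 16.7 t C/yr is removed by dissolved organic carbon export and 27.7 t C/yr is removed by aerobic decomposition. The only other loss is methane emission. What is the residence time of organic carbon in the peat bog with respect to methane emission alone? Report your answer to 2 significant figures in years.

At steady state ΣF_in = ΣF_out.
ΣF_in = 61.800 t C/yr.
Methane emission flux = ΣF_in − (16.7 + 27.7) = 61.800 − 44.40 = 17.40 t C/yr.
τ = M / F = 195000 / 17.40 = 11210 yr.

11000 yr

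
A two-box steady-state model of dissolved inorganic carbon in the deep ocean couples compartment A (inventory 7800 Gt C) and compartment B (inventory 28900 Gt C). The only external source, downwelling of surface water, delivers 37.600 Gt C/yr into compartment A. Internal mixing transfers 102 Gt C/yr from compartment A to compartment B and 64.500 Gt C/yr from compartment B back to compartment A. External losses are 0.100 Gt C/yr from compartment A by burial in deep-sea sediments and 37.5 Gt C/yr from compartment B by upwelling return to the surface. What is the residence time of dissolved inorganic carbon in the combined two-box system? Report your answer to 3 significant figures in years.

Residence time in the combined system uses the total inventory and the total *external* removal — internal exchanges between the two boxes cancel.
M_total = 7800 + 28900 = 36700 Gt C.
ΣF_external_out = 0.100 + 37.5 = 37.600 Gt C/yr.
τ = M_total / ΣF_ext = 36700 / 37.600 = 976.1 yr.

976 yr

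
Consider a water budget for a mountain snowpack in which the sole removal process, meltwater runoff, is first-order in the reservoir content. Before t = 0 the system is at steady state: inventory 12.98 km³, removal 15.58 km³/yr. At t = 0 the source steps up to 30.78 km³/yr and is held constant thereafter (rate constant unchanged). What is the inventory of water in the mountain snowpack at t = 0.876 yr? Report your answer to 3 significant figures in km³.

τ = M₀/F₀ = 12.98/15.58 = 0.8331 yr; rate constant k = 1/τ.
New steady state M_∞ = F₁/k = F₁·τ = 30.78 × 0.8331 = 25.643 km³.
M(t) = M_∞ + (M₀ − M_∞)·e^(−t/τ); t/τ = 0.876/0.8331 = 1.051, so e^(−t/τ) = 0.3494.
M(t) = 25.643 − 12.66 × 0.3494 = 21.219 km³.

21.2 km³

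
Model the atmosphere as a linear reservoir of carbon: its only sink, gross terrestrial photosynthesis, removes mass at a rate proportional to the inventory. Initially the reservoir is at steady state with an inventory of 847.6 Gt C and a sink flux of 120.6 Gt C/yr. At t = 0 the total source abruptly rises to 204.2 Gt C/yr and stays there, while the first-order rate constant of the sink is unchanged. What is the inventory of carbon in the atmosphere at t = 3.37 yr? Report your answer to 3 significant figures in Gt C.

Residence time τ = M₀/F₀ = 7.028 yr. The eventual steady state is M_∞ = M₀·(F₁/F₀) = 847.6 × 204.2/120.6 = 1435.2 Gt C.
The anomaly ΔM(t) = M(t) − M_∞ decays as ΔM₀·e^(−t/τ) with ΔM₀ = 847.6 − 1435.2 = −587.6 Gt C.
At t = 3.37 yr, e^(−t/τ) = e^(−0.4795) = 0.6191, so ΔM = −363.8 Gt C and M = 1435.2 − 363.8 = 1071.4 Gt C.

1070 Gt C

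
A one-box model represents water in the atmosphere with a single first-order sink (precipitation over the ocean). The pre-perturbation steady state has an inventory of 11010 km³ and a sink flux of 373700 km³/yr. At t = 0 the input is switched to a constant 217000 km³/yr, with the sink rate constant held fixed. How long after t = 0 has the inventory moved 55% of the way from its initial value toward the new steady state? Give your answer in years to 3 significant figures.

τ = M₀/F₀ = 11010/373700 = 0.02946 yr.
The remaining gap fraction is e^(−t/τ); 55% covered ⇒ e^(−t/τ) = 0.450.
t = −τ ln(0.450) = 0.02946 × 0.7985 = 0.02353 yr.

0.0235 yr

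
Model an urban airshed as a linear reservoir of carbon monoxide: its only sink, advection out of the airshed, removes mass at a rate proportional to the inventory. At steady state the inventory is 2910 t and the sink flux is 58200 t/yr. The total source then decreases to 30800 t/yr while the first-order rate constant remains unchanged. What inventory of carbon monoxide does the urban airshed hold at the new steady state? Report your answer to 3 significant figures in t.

1540 t

Rate constant k = F/M = 58200 / 2910 = 20.00 yr⁻¹.
At the new steady state, source = k·M_new ⇒ M_new = 30800 / 20.00 = 1540 t.
(Equivalently M_new = M × F_new/F_old = 2910 × 30800/58200.)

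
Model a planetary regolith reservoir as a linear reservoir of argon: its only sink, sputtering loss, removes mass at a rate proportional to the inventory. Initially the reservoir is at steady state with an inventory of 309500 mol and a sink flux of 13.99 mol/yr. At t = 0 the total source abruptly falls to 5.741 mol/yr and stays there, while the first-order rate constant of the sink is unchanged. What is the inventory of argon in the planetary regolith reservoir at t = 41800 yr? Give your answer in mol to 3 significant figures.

The sink rate constant is k = F₀/M₀ = 13.99/309500 = 4.520×10^-5 yr⁻¹.
Solving dM/dt = F₁ − kM with M(0) = M₀ gives M(t) = F₁/k + (M₀ − F₁/k)·e^(−kt).
F₁/k = 5.741/4.520×10^-5 = 127010 mol; kt = 4.520×10^-5 × 41800 = 1.889, e^(−kt) = 0.1512.
M(41800) = 127010 + (309500 − 127010) × 0.1512 = 127010 + 27580 = 154590 mol.

155000 mol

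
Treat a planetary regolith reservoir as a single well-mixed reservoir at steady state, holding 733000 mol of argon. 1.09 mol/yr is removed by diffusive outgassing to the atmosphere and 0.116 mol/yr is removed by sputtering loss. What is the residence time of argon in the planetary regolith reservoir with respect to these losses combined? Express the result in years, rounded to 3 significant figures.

608000 yr

Total removal = 1.090 + 0.1160 = 1.2060 mol/yr.
τ = M / ΣF_out = 733000 / 1.2060 = 607800 yr.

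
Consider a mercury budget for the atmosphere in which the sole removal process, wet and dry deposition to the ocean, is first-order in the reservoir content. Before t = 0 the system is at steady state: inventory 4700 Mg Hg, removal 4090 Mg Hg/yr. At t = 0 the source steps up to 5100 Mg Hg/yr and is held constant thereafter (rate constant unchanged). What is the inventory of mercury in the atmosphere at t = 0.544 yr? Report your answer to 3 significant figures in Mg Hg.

The sink rate constant is k = F₀/M₀ = 4090/4700 = 0.8702 yr⁻¹.
Solving dM/dt = F₁ − kM with M(0) = M₀ gives M(t) = F₁/k + (M₀ − F₁/k)·e^(−kt).
F₁/k = 5100/0.8702 = 5860.6 Mg Hg; kt = 0.8702 × 0.544 = 0.4734, e^(−kt) = 0.6229.
M(0.544) = 5860.6 + (4700 − 5860.6) × 0.6229 = 5860.6 − 722.9 = 5137.7 Mg Hg.

5140 Mg Hg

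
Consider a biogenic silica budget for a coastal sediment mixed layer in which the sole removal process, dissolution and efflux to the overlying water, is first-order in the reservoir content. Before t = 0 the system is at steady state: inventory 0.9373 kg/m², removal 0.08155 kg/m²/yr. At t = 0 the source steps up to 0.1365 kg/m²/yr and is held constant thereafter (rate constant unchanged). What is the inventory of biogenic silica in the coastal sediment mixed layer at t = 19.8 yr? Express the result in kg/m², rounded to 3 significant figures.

1.46 kg/m²

The sink rate constant is k = F₀/M₀ = 0.08155/0.9373 = 0.08701 yr⁻¹.
Solving dM/dt = F₁ − kM with M(0) = M₀ gives M(t) = F₁/k + (M₀ − F₁/k)·e^(−kt).
F₁/k = 0.1365/0.08701 = 1.5689 kg/m²; kt = 0.08701 × 19.8 = 1.723, e^(−kt) = 0.1786.
M(19.8) = 1.5689 + (0.9373 − 1.5689) × 0.1786 = 1.5689 − 0.1128 = 1.4561 kg/m².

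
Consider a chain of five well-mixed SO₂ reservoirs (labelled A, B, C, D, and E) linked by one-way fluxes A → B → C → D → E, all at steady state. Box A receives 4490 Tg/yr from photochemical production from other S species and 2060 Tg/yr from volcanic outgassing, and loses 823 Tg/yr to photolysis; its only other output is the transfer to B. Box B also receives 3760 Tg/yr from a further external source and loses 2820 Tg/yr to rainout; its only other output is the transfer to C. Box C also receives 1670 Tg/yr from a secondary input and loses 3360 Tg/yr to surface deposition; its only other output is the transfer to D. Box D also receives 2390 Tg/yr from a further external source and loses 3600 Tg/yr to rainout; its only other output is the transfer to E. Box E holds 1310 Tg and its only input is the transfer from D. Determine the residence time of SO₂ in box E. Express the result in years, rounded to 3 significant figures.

0.348 yr

Box A: F(A→B) = (4490 + 2060) − 823 = 5727.0 Tg/yr.
Box B: F(B→C) = (5727.0 + 3760) − 2820 = 6667.0 Tg/yr.
Box C: F(C→D) = (6667.0 + 1670) − 3360 = 4977.0 Tg/yr.
Box D: F(D→E) = (4977.0 + 2390) − 3600 = 3767.0 Tg/yr.
Box E throughput = its input = 3767.0 Tg/yr; τ = 1310 / 3767.0 = 0.3478 yr.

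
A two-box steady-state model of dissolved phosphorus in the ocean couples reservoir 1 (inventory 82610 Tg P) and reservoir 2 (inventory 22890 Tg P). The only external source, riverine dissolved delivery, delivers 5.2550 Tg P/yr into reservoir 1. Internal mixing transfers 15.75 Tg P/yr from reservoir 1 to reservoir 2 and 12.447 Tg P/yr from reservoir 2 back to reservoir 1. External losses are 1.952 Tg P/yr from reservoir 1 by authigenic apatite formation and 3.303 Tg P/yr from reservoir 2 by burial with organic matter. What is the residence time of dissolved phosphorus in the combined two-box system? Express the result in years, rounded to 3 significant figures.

Treat the two boxes together as one reservoir: the mixing fluxes between them are internal recycling, so τ = ΣM / Σ(external losses).
M_total = 82610 + 22890 = 105500 Tg P.
ΣF_external_out = 1.952 + 3.303 = 5.2550 Tg P/yr.
τ = M_total / ΣF_ext = 105500 / 5.2550 = 20080 yr.

20100 yr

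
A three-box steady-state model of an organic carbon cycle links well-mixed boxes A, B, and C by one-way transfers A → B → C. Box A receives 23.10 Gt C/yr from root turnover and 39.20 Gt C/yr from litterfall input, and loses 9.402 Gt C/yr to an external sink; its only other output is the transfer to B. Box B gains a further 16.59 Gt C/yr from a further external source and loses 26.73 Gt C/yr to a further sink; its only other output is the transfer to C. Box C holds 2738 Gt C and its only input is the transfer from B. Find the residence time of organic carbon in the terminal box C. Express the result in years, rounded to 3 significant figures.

64.0 yr

Box A: F(A→B) = (23.10 + 39.20) − 9.402 = 52.898 Gt C/yr.
Box B: F(B→C) = (52.898 + 16.59) − 26.73 = 42.758 Gt C/yr.
Box C throughput = its input = 42.758 Gt C/yr; τ = 2738 / 42.758 = 64.03 yr.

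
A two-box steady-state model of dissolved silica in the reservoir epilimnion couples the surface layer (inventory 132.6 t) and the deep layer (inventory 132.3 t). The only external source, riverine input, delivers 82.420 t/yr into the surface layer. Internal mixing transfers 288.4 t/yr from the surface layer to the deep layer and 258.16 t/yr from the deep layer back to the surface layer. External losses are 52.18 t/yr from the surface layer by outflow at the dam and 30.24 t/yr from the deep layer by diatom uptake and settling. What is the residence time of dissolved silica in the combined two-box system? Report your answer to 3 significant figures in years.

Residence time in the combined system uses the total inventory and the total *external* removal — internal exchanges between the two boxes cancel.
M_total = 132.6 + 132.3 = 264.90 t.
ΣF_external_out = 52.18 + 30.24 = 82.420 t/yr.
τ = M_total / ΣF_ext = 264.90 / 82.420 = 3.214 yr.

3.21 yr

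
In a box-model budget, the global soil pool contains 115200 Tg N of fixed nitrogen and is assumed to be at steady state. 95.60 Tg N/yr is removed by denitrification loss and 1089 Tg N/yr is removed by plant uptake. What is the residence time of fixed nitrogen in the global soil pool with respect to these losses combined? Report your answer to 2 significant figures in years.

97 yr

Total removal = 95.60 + 1089 = 1184.6 Tg N/yr.
τ = M / ΣF_out = 115200 / 1184.6 = 97.25 yr.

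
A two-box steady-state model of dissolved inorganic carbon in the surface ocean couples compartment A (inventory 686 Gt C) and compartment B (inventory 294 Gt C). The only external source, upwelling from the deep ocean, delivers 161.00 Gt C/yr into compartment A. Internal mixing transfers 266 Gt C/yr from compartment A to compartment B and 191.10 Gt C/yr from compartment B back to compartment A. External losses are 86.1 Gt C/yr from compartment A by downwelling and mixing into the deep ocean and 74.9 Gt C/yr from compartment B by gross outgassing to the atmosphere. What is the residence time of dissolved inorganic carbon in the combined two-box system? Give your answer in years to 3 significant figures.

6.09 yr

Residence time in the combined system uses the total inventory and the total *external* removal — internal exchanges between the two boxes cancel.
M_total = 686 + 294 = 980.00 Gt C.
ΣF_external_out = 86.1 + 74.9 = 161.00 Gt C/yr.
τ = M_total / ΣF_ext = 980.00 / 161.00 = 6.087 yr.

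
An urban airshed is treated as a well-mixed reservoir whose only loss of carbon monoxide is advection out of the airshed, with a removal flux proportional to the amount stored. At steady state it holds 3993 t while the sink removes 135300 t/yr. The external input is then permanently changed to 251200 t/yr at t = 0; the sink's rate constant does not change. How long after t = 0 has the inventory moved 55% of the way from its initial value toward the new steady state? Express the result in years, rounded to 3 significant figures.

τ = M₀/F₀ = 3993/135300 = 0.02951 yr.
The remaining gap fraction is e^(−t/τ); 55% covered ⇒ e^(−t/τ) = 0.450.
t = −τ ln(0.450) = 0.02951 × 0.7985 = 0.02357 yr.

0.0236 yr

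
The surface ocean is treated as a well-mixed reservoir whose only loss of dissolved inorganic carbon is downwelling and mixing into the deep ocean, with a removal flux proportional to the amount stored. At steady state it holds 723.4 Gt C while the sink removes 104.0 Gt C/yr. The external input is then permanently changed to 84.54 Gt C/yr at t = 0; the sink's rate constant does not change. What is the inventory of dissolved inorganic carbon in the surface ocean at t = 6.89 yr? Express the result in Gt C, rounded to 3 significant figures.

638 Gt C

The sink rate constant is k = F₀/M₀ = 104.0/723.4 = 0.1438 yr⁻¹.
Solving dM/dt = F₁ − kM with M(0) = M₀ gives M(t) = F₁/k + (M₀ − F₁/k)·e^(−kt).
F₁/k = 84.54/0.1438 = 588.04 Gt C; kt = 0.1438 × 6.89 = 0.9905, e^(−kt) = 0.3714.
M(6.89) = 588.04 + (723.4 − 588.04) × 0.3714 = 588.04 + 50.27 = 638.31 Gt C.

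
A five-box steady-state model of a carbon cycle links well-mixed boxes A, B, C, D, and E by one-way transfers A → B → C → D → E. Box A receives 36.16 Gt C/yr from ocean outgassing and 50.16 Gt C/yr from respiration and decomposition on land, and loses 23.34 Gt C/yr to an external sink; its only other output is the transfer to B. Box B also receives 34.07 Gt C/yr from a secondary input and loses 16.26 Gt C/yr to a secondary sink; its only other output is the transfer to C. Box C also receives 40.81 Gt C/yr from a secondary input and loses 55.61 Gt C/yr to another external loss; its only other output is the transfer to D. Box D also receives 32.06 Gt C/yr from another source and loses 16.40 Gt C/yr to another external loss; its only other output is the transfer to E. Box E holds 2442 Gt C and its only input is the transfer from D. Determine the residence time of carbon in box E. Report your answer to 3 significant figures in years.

29.9 yr

Box A: F(A→B) = (36.16 + 50.16) − 23.34 = 62.980 Gt C/yr.
Box B: F(B→C) = (62.980 + 34.07) − 16.26 = 80.790 Gt C/yr.
Box C: F(C→D) = (80.790 + 40.81) − 55.61 = 65.990 Gt C/yr.
Box D: F(D→E) = (65.990 + 32.06) − 16.40 = 81.650 Gt C/yr.
Box E throughput = its input = 81.650 Gt C/yr; τ = 2442 / 81.650 = 29.91 yr.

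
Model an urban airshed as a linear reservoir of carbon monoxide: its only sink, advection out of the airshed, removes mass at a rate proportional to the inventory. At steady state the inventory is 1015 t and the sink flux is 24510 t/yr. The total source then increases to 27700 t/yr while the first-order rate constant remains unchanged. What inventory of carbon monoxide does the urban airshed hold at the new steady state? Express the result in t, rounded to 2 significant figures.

Rate constant k = F/M = 24510 / 1015 = 24.15 yr⁻¹.
At the new steady state, source = k·M_new ⇒ M_new = 27700 / 24.15 = 1147 t.
(Equivalently M_new = M × F_new/F_old = 1015 × 27700/24510.)

1100 t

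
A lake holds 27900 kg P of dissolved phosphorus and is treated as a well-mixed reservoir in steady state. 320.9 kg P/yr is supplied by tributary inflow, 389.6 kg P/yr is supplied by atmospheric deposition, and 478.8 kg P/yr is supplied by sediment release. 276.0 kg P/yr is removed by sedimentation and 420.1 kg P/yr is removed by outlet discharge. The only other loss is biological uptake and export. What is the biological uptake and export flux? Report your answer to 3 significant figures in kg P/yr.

At steady state ΣF_in = ΣF_out.
ΣF_in = 320.9 + 389.6 + 478.8 = 1189.3 kg P/yr.
Biological uptake and export flux = ΣF_in − (276.0 + 420.1) = 1189.3 − 696.1 = 493.2 kg P/yr.

493 kg P/yr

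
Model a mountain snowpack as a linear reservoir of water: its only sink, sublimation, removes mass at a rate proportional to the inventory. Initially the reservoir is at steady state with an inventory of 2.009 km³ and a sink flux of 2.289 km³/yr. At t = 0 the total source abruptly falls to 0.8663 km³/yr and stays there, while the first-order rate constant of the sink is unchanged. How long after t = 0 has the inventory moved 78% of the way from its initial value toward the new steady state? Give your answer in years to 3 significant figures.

1.33 yr

τ = M₀/F₀ = 2.009/2.289 = 0.8777 yr.
The remaining gap fraction is e^(−t/τ); 78% covered ⇒ e^(−t/τ) = 0.220.
t = −τ ln(0.220) = 0.8777 × 1.514 = 1.329 yr.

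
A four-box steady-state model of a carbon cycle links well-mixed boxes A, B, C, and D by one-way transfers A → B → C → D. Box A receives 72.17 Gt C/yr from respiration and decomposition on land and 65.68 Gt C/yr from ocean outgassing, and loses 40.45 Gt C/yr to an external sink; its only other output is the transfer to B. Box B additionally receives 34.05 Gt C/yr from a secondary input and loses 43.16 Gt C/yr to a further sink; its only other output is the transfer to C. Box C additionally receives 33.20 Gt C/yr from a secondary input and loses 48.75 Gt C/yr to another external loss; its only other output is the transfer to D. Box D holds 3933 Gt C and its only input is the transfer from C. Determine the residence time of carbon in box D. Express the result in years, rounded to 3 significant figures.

54.1 yr

Box A: F(A→B) = (72.17 + 65.68) − 40.45 = 97.400 Gt C/yr.
Box B: F(B→C) = (97.400 + 34.05) − 43.16 = 88.290 Gt C/yr.
Box C: F(C→D) = (88.290 + 33.20) − 48.75 = 72.740 Gt C/yr.
Box D throughput = its input = 72.740 Gt C/yr; τ = 3933 / 72.740 = 54.07 yr.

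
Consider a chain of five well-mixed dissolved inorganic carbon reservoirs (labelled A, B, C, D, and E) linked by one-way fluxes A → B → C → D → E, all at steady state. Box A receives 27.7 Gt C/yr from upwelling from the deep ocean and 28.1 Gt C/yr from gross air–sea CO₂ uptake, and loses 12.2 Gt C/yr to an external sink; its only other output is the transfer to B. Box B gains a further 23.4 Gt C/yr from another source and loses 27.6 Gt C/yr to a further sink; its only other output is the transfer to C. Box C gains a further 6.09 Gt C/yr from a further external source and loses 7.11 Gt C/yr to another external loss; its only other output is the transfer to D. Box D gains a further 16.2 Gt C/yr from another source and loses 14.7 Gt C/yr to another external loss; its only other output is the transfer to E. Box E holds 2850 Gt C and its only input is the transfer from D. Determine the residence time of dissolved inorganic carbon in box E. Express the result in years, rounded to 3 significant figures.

Box A: F(A→B) = (27.7 + 28.1) − 12.2 = 43.600 Gt C/yr.
Box B: F(B→C) = (43.600 + 23.4) − 27.6 = 39.400 Gt C/yr.
Box C: F(C→D) = (39.400 + 6.09) − 7.11 = 38.380 Gt C/yr.
Box D: F(D→E) = (38.380 + 16.2) − 14.7 = 39.880 Gt C/yr.
Box E throughput = its input = 39.880 Gt C/yr; τ = 2850 / 39.880 = 71.46 yr.

71.5 yr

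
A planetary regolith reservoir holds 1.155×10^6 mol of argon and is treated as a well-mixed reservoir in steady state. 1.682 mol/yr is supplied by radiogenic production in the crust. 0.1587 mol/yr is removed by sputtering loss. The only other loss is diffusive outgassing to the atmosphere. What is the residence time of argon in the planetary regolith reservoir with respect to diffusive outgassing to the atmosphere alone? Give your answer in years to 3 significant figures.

758000 yr

At steady state ΣF_in = ΣF_out.
ΣF_in = 1.6820 mol/yr.
Diffusive outgassing to the atmosphere flux = ΣF_in − (0.1587) = 1.6820 − 0.1587 = 1.523 mol/yr.
τ = M / F = 1.155×10^6 / 1.523 = 758200 yr.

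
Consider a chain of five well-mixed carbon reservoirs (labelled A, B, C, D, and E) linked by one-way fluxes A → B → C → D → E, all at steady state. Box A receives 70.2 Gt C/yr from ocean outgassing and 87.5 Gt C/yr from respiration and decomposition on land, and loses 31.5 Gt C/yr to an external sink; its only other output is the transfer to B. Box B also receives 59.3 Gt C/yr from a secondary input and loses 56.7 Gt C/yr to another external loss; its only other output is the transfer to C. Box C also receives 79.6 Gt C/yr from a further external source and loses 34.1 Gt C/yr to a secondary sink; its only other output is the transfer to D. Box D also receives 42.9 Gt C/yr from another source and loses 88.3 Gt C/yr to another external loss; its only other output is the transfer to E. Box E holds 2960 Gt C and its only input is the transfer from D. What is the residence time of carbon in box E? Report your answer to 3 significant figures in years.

Box A: F(A→B) = (70.2 + 87.5) − 31.5 = 126.20 Gt C/yr.
Box B: F(B→C) = (126.20 + 59.3) − 56.7 = 128.80 Gt C/yr.
Box C: F(C→D) = (128.80 + 79.6) − 34.1 = 174.30 Gt C/yr.
Box D: F(D→E) = (174.30 + 42.9) − 88.3 = 128.90 Gt C/yr.
Box E throughput = its input = 128.90 Gt C/yr; τ = 2960 / 128.90 = 22.96 yr.

23.0 yr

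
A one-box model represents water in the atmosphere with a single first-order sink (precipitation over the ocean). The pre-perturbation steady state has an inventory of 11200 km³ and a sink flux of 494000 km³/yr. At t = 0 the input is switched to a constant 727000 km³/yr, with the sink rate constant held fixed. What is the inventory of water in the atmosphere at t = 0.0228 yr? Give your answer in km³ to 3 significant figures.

14600 km³

The sink rate constant is k = F₀/M₀ = 494000/11200 = 44.11 yr⁻¹.
Solving dM/dt = F₁ − kM with M(0) = M₀ gives M(t) = F₁/k + (M₀ − F₁/k)·e^(−kt).
F₁/k = 727000/44.11 = 16483 km³; kt = 44.11 × 0.0228 = 1.006, e^(−kt) = 0.3658.
M(0.0228) = 16483 + (11200 − 16483) × 0.3658 = 16483 − 1932 = 14550 km³.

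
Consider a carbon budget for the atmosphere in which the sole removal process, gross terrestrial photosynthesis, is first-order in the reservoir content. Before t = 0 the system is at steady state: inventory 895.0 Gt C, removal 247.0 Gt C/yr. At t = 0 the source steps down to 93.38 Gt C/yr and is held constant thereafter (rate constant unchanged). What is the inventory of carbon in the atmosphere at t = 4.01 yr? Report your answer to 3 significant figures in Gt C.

The sink rate constant is k = F₀/M₀ = 247.0/895.0 = 0.2760 yr⁻¹.
Solving dM/dt = F₁ − kM with M(0) = M₀ gives M(t) = F₁/k + (M₀ − F₁/k)·e^(−kt).
F₁/k = 93.38/0.2760 = 338.36 Gt C; kt = 0.2760 × 4.01 = 1.107, e^(−kt) = 0.3307.
M(4.01) = 338.36 + (895.0 − 338.36) × 0.3307 = 338.36 + 184.1 = 522.42 Gt C.

522 Gt C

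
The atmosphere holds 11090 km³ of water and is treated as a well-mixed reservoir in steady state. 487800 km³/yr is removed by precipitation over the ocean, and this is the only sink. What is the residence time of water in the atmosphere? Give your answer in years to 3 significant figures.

τ = M / F = 11090 / 487800 = 0.02273 yr.

0.0227 yr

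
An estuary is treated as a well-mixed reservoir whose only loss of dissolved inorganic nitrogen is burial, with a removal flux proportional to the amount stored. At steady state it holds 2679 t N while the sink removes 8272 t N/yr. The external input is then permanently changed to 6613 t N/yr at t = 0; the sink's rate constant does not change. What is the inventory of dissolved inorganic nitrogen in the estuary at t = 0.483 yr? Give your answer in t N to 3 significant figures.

τ = M₀/F₀ = 2679/8272 = 0.3239 yr; rate constant k = 1/τ.
New steady state M_∞ = F₁/k = F₁·τ = 6613 × 0.3239 = 2141.7 t N.
M(t) = M_∞ + (M₀ − M_∞)·e^(−t/τ); t/τ = 0.483/0.3239 = 1.491, so e^(−t/τ) = 0.2251.
M(t) = 2141.7 + 537.3 × 0.2251 = 2262.6 t N.

2260 t N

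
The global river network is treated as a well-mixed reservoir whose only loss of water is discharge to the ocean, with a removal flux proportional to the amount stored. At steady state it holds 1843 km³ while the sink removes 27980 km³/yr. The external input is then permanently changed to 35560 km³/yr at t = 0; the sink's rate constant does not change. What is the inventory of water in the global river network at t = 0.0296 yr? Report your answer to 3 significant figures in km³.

Residence time τ = M₀/F₀ = 0.06587 yr. The eventual steady state is M_∞ = M₀·(F₁/F₀) = 1843 × 35560/27980 = 2342.3 km³.
The anomaly ΔM(t) = M(t) − M_∞ decays as ΔM₀·e^(−t/τ) with ΔM₀ = 1843 − 2342.3 = −499.3 km³.
At t = 0.0296 yr, e^(−t/τ) = e^(−0.4494) = 0.6380, so ΔM = −318.6 km³ and M = 2342.3 − 318.6 = 2023.7 km³.

2020 km³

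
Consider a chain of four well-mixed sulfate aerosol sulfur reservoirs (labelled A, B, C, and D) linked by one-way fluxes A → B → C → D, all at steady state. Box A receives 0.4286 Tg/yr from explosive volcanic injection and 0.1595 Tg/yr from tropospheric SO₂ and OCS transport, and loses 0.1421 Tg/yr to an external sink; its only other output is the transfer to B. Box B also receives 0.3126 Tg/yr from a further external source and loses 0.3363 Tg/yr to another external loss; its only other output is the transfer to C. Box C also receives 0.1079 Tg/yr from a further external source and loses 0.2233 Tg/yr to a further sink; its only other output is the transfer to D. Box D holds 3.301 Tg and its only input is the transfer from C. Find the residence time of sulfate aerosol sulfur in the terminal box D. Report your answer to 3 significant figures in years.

10.8 yr

Box A: F(A→B) = (0.4286 + 0.1595) − 0.1421 = 0.44600 Tg/yr.
Box B: F(B→C) = (0.44600 + 0.3126) − 0.3363 = 0.42230 Tg/yr.
Box C: F(C→D) = (0.42230 + 0.1079) − 0.2233 = 0.30690 Tg/yr.
Box D throughput = its input = 0.30690 Tg/yr; τ = 3.301 / 0.30690 = 10.76 yr.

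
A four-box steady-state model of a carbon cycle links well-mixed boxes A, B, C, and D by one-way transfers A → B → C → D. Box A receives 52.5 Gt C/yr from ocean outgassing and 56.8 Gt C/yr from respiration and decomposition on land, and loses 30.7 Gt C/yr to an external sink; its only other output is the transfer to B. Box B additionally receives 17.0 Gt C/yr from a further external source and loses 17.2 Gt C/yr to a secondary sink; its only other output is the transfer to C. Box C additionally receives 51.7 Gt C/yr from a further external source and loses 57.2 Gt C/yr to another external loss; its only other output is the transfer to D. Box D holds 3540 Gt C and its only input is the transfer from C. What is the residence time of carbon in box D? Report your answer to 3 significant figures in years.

Box A: F(A→B) = (52.5 + 56.8) − 30.7 = 78.600 Gt C/yr.
Box B: F(B→C) = (78.600 + 17.0) − 17.2 = 78.400 Gt C/yr.
Box C: F(C→D) = (78.400 + 51.7) − 57.2 = 72.900 Gt C/yr.
Box D throughput = its input = 72.900 Gt C/yr; τ = 3540 / 72.900 = 48.56 yr.

48.6 yr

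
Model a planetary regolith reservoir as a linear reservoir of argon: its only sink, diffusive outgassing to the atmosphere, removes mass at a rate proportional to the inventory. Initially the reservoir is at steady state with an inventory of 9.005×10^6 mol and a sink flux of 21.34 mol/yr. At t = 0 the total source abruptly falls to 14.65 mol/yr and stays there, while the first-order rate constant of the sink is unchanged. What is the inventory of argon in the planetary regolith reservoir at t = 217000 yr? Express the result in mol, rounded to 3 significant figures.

7.87×10^6 mol

τ = M₀/F₀ = 9.005×10^6/21.34 = 422000 yr; rate constant k = 1/τ.
New steady state M_∞ = F₁/k = F₁·τ = 14.65 × 422000 = 6.1820×10^6 mol.
M(t) = M_∞ + (M₀ − M_∞)·e^(−t/τ); t/τ = 217000/422000 = 0.5142, so e^(−t/τ) = 0.5980.
M(t) = 6.1820×10^6 + 2.823×10^6 × 0.5980 = 7.8700×10^6 mol.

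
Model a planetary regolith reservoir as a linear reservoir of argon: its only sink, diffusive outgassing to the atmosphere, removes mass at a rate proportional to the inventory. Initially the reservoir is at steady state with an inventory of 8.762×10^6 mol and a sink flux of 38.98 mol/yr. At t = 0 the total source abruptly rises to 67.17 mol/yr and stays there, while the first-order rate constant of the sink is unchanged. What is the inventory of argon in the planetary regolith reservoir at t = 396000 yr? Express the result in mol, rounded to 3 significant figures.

1.40×10^7 mol

The sink rate constant is k = F₀/M₀ = 38.98/8.762×10^6 = 4.449×10^-6 yr⁻¹.
Solving dM/dt = F₁ − kM with M(0) = M₀ gives M(t) = F₁/k + (M₀ − F₁/k)·e^(−kt).
F₁/k = 67.17/4.449×10^-6 = 1.5099×10^7 mol; kt = 4.449×10^-6 × 396000 = 1.762, e^(−kt) = 0.1718.
M(396000) = 1.5099×10^7 + (8.762×10^6 − 1.5099×10^7) × 0.1718 = 1.5099×10^7 − 1.088×10^6 = 1.4010×10^7 mol.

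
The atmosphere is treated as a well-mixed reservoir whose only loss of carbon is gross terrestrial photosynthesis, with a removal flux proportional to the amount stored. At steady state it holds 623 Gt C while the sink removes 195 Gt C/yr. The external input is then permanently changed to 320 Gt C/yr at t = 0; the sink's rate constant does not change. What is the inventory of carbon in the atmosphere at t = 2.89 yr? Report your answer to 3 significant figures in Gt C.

τ = M₀/F₀ = 623/195 = 3.195 yr; rate constant k = 1/τ.
New steady state M_∞ = F₁/k = F₁·τ = 320 × 3.195 = 1022.4 Gt C.
M(t) = M_∞ + (M₀ − M_∞)·e^(−t/τ); t/τ = 2.89/3.195 = 0.9046, so e^(−t/τ) = 0.4047.
M(t) = 1022.4 − 399.4 × 0.4047 = 860.73 Gt C.

861 Gt C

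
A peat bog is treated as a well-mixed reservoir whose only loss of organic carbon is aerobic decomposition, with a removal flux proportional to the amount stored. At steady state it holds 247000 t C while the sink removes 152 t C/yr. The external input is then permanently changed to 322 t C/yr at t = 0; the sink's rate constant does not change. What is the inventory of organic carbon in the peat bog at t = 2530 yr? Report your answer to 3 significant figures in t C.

Residence time τ = M₀/F₀ = 1625 yr. The eventual steady state is M_∞ = M₀·(F₁/F₀) = 247000 × 322/152 = 523250 t C.
The anomaly ΔM(t) = M(t) − M_∞ decays as ΔM₀·e^(−t/τ) with ΔM₀ = 247000 − 523250 = −276200 t C.
At t = 2530 yr, e^(−t/τ) = e^(−1.557) = 0.2108, so ΔM = −58230 t C and M = 523250 − 58230 = 465020 t C.

465000 t C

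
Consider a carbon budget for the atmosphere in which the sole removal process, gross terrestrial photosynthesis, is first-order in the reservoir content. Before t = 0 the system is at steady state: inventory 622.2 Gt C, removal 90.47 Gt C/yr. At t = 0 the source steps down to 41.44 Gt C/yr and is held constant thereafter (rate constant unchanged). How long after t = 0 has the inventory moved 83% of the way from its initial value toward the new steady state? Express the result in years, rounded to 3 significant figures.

12.2 yr

τ = M₀/F₀ = 622.2/90.47 = 6.877 yr.
The remaining gap fraction is e^(−t/τ); 83% covered ⇒ e^(−t/τ) = 0.170.
t = −τ ln(0.170) = 6.877 × 1.772 = 12.19 yr.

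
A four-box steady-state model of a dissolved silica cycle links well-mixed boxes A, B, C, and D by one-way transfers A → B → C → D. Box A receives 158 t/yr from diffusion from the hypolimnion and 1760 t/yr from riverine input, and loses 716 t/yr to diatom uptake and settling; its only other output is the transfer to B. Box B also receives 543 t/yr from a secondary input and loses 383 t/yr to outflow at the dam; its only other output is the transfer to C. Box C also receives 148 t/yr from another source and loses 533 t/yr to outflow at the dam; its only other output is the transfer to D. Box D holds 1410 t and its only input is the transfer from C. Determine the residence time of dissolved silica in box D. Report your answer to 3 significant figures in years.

Box A: F(A→B) = (158 + 1760) − 716 = 1202.0 t/yr.
Box B: F(B→C) = (1202.0 + 543) − 383 = 1362.0 t/yr.
Box C: F(C→D) = (1362.0 + 148) − 533 = 977.00 t/yr.
Box D throughput = its input = 977.00 t/yr; τ = 1410 / 977.00 = 1.443 yr.

1.44 yr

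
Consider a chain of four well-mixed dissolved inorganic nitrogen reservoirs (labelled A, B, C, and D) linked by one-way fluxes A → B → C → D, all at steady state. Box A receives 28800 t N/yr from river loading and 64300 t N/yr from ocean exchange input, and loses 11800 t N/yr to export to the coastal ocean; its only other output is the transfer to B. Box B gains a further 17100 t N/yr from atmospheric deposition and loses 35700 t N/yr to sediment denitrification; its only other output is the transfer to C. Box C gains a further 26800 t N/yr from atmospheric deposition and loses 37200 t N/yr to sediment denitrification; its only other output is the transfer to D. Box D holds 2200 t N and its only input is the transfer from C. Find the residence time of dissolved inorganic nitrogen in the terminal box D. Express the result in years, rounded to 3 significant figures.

0.0421 yr

Box A: F(A→B) = (28800 + 64300) − 11800 = 81300 t N/yr.
Box B: F(B→C) = (81300 + 17100) − 35700 = 62700 t N/yr.
Box C: F(C→D) = (62700 + 26800) − 37200 = 52300 t N/yr.
Box D throughput = its input = 52300 t N/yr; τ = 2200 / 52300 = 0.04207 yr.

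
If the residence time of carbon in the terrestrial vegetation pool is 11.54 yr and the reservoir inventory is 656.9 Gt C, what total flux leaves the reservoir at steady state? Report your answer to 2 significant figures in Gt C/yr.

F = M / τ = 656.9 / 11.54 = 56.92 Gt C/yr.

57 Gt C/yr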